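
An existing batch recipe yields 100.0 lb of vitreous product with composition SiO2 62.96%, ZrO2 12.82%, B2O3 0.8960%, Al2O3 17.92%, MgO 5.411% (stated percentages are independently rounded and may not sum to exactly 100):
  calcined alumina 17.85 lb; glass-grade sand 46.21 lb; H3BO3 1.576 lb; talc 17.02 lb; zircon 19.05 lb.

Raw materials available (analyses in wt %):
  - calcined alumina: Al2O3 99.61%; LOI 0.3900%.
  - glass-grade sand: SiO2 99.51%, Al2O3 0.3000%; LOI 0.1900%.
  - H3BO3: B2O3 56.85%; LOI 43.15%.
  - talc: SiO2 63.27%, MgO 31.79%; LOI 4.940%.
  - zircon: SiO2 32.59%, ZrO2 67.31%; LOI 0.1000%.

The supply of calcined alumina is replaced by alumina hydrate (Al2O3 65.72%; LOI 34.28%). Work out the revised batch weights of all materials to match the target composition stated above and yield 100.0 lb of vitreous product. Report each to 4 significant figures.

Full float precision is held at all times. The intermediate values are shown (rounded to four significant digits) on the page. Each reported number carries a single rounding. Derived quantities are computed from the batch weights per 100.0 lb of glass in full float precision (totals, ignition loss, five oxide percentages, yield, net glass mass), as set out in the problem or the answer.
The oxide mass targets at 100.0 lb vitreous product:
  SiO2: 62.96% × 100.0 = 62.96 lb
  ZrO2: 12.82% × 100.0 = 12.82 lb
  B2O3: 0.8960% × 100.0 = 0.8960 lb
  Al2O3: 17.92% × 100.0 = 17.92 lb
  MgO: 5.411% × 100.0 = 5.411 lb
Balance tally, oxide-wise, given the weights on record, at the basis given (oxide sums agree with the targets exact up to rounding of places):
  SiO2: 46.21·0.9951 + 17.02·0.6327 + 19.05·0.3259 = 62.96 lb (target 62.96 lb)
  ZrO2: 19.05·0.6731 = 12.82 lb (target 12.82 lb)
  B2O3: 1.576·0.5685 = 0.8960 lb (target 0.8960 lb)
  Al2O3: 27.06·0.6572 + 46.21·0.003000 = 17.92 lb (target 17.92 lb)
  MgO: 17.02·0.3179 = 5.411 lb (target 5.411 lb)
The glass-mass cross-check: the batch minus its LOI: 100.0 lb (per-oxide target masses sum to 100.0 lb; the stated basis being 100.0 lb — gaps are rounding artifacts).
Total batch = Σ batch = 110.9 lb; Σ batch·LOI gives LOI loss = 10.90 lb; glass ÷ batch gives a yield of 90.17%.

Revised batch per 100.0 lb vitreous product:
  alumina hydrate: 27.06 lb
  glass-grade sand: 46.21 lb
  H3BO3: 1.576 lb
  talc: 17.02 lb
  zircon: 19.05 lb
Total batch = 110.9 lb; LOI loss = 10.90 lb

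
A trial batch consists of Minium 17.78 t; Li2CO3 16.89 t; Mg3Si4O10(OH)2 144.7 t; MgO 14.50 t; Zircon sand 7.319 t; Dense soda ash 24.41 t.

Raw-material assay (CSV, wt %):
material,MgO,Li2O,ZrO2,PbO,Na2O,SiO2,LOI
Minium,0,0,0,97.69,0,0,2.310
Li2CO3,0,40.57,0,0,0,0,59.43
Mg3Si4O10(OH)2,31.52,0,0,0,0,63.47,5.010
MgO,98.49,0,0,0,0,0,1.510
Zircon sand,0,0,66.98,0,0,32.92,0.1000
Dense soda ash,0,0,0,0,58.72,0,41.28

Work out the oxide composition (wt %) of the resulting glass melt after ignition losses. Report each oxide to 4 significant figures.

Glass mass = 197.6 t (batch 225.6 − LOI 28.00).
Composition: MgO 30.31%, Li2O 3.468%, ZrO2 2.481%, PbO 8.790%, Na2O 7.254%, SiO2 47.70%

All internal work keeps full float precision from start to finish — working values are printed, with 4-significant-figure rounding, alongside each step. A single rounding completes every reported value; derived quantities, which include LOI, net glass mass, the totals, six oxide percentages, the yield, are carried at full precision, as they appear in either problem or answer, using the weight values on 197.6 t of glass.
Delivered oxide masses:
  MgO: 144.7·0.3152 + 14.50·0.9849 = 59.89 t
  Li2O: 16.89·0.4057 = 6.852 t
  ZrO2: 7.319·0.6698 = 4.902 t
  PbO: 17.78·0.9769 = 17.37 t
  Na2O: 24.41·0.5872 = 14.33 t
  SiO2: 144.7·0.6347 + 7.319·0.3292 = 94.25 t
LOI: 17.78·0.02310 + 16.89·0.5943 + 144.7·0.05010 + 14.50·0.01510 + 7.319·0.001000 + 24.41·0.4128 = 28.00 t
Glass mass = batch − LOI = 225.6 − 28.00 = 197.6 t (equal to the oxide-mass sum)
each wt % is 100 × oxide ÷ glass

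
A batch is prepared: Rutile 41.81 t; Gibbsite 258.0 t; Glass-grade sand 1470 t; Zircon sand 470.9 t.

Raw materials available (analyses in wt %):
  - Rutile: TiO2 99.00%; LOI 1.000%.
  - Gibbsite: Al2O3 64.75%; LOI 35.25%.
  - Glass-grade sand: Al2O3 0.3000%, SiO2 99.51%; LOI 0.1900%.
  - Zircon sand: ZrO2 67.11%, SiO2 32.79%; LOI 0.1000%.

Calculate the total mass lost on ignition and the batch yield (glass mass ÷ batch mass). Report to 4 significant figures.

LOI loss = 94.63 t; glass = 2146 t; yield = 95.78%

In-progress results are displayed with 4-significant-figure rounding alongside each step — each numeric step holds full float precision at each step — exactly one rounding is applied to each reported result. The derived quantities, including net glass mass, the yield, totals, four oxide percentages, ignition loss, are computed from the weighed amounts for 2146 t of glass in full float precision as written in the problem or answer text.
Per-material ignition loss:
  Rutile: 41.81 × 0.01000 = 0.4181 t
  Gibbsite: 258.0 × 0.3525 = 90.94 t
  Glass-grade sand: 1470 × 0.001900 = 2.793 t
  Zircon sand: 470.9 × 0.001000 = 0.4709 t
Total LOI = 94.63 t
Glass = batch − LOI = 2241 − 94.63 = 2146 t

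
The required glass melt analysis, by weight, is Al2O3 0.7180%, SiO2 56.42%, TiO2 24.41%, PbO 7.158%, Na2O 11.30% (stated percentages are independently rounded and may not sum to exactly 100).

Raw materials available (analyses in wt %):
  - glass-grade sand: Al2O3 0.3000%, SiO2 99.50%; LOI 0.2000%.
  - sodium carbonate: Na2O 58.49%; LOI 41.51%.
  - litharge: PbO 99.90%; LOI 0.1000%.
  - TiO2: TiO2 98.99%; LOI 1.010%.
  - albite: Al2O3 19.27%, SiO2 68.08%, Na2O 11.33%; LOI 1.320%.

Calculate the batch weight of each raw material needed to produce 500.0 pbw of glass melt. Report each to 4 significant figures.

Batch per 500.0 pbw glass melt:
  glass-grade sand: 273.7 pbw
  sodium carbonate: 93.81 pbw
  litharge: 35.83 pbw
  TiO2: 123.3 pbw
  albite: 14.37 pbw
Total batch = 541.0 pbw; LOI loss = 40.96 pbw; yield = 92.43%

In-progress results are printed (rounded to four significant figures) at each printed step; full float precision is kept in every operation — a single rounding produces each reported number; derived quantities are recomputed using the weight values at 500.0 pbw of glass in full float precision (glass mass, ignition loss, yield, totals, the five compositions), as set out in the problem or answer text.
Oxide mass targets, per 500.0 pbw glass melt:
  Al2O3: 0.7180% × 500.0 = 3.590 pbw
  SiO2: 56.42% × 500.0 = 282.1 pbw
  TiO2: 24.41% × 500.0 = 122.0 pbw
  PbO: 7.158% × 500.0 = 35.79 pbw
  Na2O: 11.30% × 500.0 = 56.50 pbw
Checking each oxide sum using the reported weights, per the basis as stated (sums match the target masses modulo rounding of the values):
  Al2O3: 273.7·0.003000 + 14.37·0.1927 = 3.590 pbw (target 3.590 pbw)
  SiO2: 273.7·0.9950 + 14.37·0.6808 = 282.1 pbw (target 282.1 pbw)
  TiO2: 123.3·0.9899 = 122.1 pbw (target 122.0 pbw)
  PbO: 35.83·0.9990 = 35.79 pbw (target 35.79 pbw)
  Na2O: 93.81·0.5849 + 14.37·0.1133 = 56.50 pbw (target 56.50 pbw)
Glass-mass bookkeeping: total charge less LOI = 500.1 pbw (summing oxide targets gives 500.0 pbw; against the stated basis, 500.0 pbw — a pure rounding effect).
Total batch = Σ batch = 541.0 pbw; ignition loss, Σ(batch × LOI) = 40.96 pbw; as yield: glass ÷ batch → 92.43%.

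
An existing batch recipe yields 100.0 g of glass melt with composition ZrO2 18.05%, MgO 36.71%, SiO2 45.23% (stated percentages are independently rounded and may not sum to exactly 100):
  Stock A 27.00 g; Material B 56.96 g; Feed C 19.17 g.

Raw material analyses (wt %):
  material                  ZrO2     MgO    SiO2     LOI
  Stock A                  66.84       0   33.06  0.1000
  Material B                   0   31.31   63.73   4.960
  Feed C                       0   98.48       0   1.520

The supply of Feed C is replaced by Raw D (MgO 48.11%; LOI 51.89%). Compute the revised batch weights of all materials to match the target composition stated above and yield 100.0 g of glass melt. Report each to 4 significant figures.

The intermediate values are displayed rounded to 4 significant digits between the steps; full float precision is carried at all times — every reported number undergoes a single rounding — derived quantities, including ignition loss, the three compositions, the yield, glass mass, totals, are re-derived from the batch weights at 100.0 g of glass in full float precision as written in question or answer.
Oxide mass targets, per 100.0 g glass melt:
  ZrO2: 18.05% × 100.0 = 18.05 g
  MgO: 36.71% × 100.0 = 36.71 g
  SiO2: 45.23% × 100.0 = 45.23 g
Sums-versus-targets review from the weights as reported, under the basis named above (summed amounts equal target values given rounding of the digits):
  ZrO2: 27.00·0.6684 = 18.05 g (target 18.05 g)
  MgO: 56.96·0.3131 + 39.23·0.4811 = 36.71 g (target 36.71 g)
  SiO2: 27.00·0.3306 + 56.96·0.6373 = 45.23 g (target 45.23 g)
Glass-mass sanity pass: total batch − LOI = 99.98 g (oxide target masses add up to 99.99 g; with the basis standing at 100.0 g — a pure rounding effect).
Whole-batch sum: Σ batch = 123.2 g; the LOI term Σ batch·LOI equals 23.21 g; yield = glass ÷ total batch = 81.16%.

Revised batch per 100.0 g glass melt:
  Stock A: 27.00 g
  Material B: 56.96 g
  Raw D: 39.23 g
Total batch = 123.2 g; LOI loss = 23.21 g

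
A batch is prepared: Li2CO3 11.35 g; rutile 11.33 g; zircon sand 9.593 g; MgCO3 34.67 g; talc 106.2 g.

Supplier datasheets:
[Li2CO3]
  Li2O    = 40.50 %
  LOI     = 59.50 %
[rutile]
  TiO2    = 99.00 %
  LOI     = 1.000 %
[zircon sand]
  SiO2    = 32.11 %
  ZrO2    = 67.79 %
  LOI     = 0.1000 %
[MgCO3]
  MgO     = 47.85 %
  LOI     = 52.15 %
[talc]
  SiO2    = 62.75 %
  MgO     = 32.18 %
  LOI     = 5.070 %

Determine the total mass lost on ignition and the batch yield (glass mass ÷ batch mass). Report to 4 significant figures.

The whole derivation maintains exact precision at all times — the intermediate values are shown (rounded to 4 significant digits) within the worked lines. Each reported result is rounded just once; all derived quantities (totals, yield, five oxide percentages, LOI, net glass mass) are carried at full float precision using the weight values at 142.8 g of glass, exactly as printed in problem or answer.
Per-material ignition loss:
  Li2CO3: 11.35 × 0.5950 = 6.753 g
  rutile: 11.33 × 0.01000 = 0.1133 g
  zircon sand: 9.593 × 0.001000 = 0.009593 g
  MgCO3: 34.67 × 0.5215 = 18.08 g
  talc: 106.2 × 0.05070 = 5.384 g
Total LOI = 30.34 g
Glass = batch − LOI = 173.1 − 30.34 = 142.8 g

LOI loss = 30.34 g; glass = 142.8 g; yield = 82.48%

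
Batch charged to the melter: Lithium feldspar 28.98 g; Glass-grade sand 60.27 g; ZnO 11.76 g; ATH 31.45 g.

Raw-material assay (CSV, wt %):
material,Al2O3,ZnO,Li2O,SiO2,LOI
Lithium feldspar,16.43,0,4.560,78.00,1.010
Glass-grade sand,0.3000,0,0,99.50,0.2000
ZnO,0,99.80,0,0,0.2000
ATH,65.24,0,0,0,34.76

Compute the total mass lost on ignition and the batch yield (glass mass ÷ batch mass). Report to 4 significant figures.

LOI loss = 11.37 g; glass = 121.1 g; yield = 91.42%

The whole derivation holds full precision in every operation. Mid-chain values appear rounded to 4 significant figures alongside each step — exactly one rounding goes into each reported figure; derived quantities (the totals, glass mass, four oxide percentages, yield, LOI) are computed starting from the weights per 121.1 g of glass at full precision, exactly as shown in either problem or answer.
Each material's LOI contribution:
  Lithium feldspar: 28.98 × 0.01010 = 0.2927 g
  Glass-grade sand: 60.27 × 0.002000 = 0.1205 g
  ZnO: 11.76 × 0.002000 = 0.02352 g
  ATH: 31.45 × 0.3476 = 10.93 g
Total LOI = 11.37 g
Glass = batch − LOI = 132.5 − 11.37 = 121.1 g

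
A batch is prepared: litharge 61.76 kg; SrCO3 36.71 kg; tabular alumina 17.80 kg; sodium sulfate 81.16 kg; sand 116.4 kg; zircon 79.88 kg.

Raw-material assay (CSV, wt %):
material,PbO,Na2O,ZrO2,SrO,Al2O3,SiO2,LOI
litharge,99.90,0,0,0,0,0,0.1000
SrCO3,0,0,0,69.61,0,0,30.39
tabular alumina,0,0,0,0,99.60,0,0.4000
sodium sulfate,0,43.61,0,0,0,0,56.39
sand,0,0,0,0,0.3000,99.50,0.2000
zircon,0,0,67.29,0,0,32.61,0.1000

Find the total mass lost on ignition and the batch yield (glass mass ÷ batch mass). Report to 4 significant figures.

LOI loss = 57.37 kg; glass = 336.3 kg; yield = 85.43%

The whole derivation runs at exact precision from start to finish; in-progress results appear rounded to 4 significant digits on the page — every reported value takes exactly one rounding; all derived quantities (the totals, six oxide percentages, LOI, the yield, glass mass) are computed in full float precision from the weighed amounts at 336.3 kg of glass, as set out in either problem or answer.
Ignition loss by material:
  litharge: 61.76 × 0.001000 = 0.06176 kg
  SrCO3: 36.71 × 0.3039 = 11.16 kg
  tabular alumina: 17.80 × 0.004000 = 0.07120 kg
  sodium sulfate: 81.16 × 0.5639 = 45.77 kg
  sand: 116.4 × 0.002000 = 0.2328 kg
  zircon: 79.88 × 0.001000 = 0.07988 kg
Total LOI = 57.37 kg
Glass = batch − LOI = 393.7 − 57.37 = 336.3 kg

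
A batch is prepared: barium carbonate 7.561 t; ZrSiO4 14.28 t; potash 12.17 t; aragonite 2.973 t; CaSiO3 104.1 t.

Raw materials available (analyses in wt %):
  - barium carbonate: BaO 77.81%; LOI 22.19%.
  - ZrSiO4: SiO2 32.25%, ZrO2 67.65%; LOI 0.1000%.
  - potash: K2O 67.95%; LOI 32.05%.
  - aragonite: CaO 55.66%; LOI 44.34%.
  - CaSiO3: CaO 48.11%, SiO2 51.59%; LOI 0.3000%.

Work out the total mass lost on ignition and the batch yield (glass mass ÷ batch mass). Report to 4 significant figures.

The working math carries full precision in every operation. In-progress results are shown (rounded to four significant digits) on the page; every reported result includes exactly one rounding — the derived quantities, including five oxide percentages, the yield, the totals, net glass mass, LOI, are re-derived using the weight values per 133.9 t of glass in full float precision as written in question or answer.
Ignition loss by material:
  barium carbonate: 7.561 × 0.2219 = 1.678 t
  ZrSiO4: 14.28 × 0.001000 = 0.01428 t
  potash: 12.17 × 0.3205 = 3.900 t
  aragonite: 2.973 × 0.4434 = 1.318 t
  CaSiO3: 104.1 × 0.003000 = 0.3123 t
Total LOI = 7.223 t
Glass = batch − LOI = 141.1 − 7.223 = 133.9 t

LOI loss = 7.223 t; glass = 133.9 t; yield = 94.88%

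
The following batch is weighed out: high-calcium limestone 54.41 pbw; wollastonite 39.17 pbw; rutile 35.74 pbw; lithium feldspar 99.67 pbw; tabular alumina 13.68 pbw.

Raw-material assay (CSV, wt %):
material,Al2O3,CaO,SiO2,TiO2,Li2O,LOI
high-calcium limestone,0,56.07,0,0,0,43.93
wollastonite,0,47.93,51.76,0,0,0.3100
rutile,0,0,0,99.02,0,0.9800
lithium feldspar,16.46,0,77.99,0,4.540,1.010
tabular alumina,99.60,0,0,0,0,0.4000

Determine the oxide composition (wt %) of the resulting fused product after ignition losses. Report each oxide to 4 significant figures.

All internal work maintains full precision in every operation — mid-chain values are shown, with 4-significant-digit rounding, within the worked lines; every reported value is rounded a single time — derived quantities are carried at full precision (ignition loss, net glass mass, the yield, totals, the five compositions) from the weighed amounts per 217.2 pbw of glass, as they appear in the problem or the answer.
Per-oxide mass from batch:
  Al2O3: 99.67·0.1646 + 13.68·0.9960 = 30.03 pbw
  CaO: 54.41·0.5607 + 39.17·0.4793 = 49.28 pbw
  SiO2: 39.17·0.5176 + 99.67·0.7799 = 98.01 pbw
  TiO2: 35.74·0.9902 = 35.39 pbw
  Li2O: 99.67·0.04540 = 4.525 pbw
LOI: 54.41·0.4393 + 39.17·0.003100 + 35.74·0.009800 + 99.67·0.01010 + 13.68·0.004000 = 25.44 pbw
Glass = total batch minus LOI = 242.7 − 25.44 = 217.2 pbw (matching Σ of the oxides)
wt % = oxide mass / glass mass × 100

Glass mass = 217.2 pbw (batch 242.7 − LOI 25.44).
Composition: Al2O3 13.82%, CaO 22.69%, SiO2 45.12%, TiO2 16.29%, Li2O 2.083%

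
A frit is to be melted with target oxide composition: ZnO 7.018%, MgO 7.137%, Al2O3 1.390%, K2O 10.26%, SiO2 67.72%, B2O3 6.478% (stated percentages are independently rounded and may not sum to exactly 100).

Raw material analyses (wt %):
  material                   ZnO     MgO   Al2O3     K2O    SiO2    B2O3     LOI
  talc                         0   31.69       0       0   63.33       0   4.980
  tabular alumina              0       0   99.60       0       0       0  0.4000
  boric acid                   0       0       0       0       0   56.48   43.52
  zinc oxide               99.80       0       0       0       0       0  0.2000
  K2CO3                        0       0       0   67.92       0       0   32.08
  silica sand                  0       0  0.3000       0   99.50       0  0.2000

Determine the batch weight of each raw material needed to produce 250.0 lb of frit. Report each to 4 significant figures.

All arithmetic holds full precision at every stage. In-progress results appear, rounded to four significant figures, in the printout; each reported figure undergoes a single rounding. The derived quantities, including LOI, yield, the totals, the six compositions, glass mass, are re-derived from the weighed amounts for 250.0 lb of glass in exact precision, as they appear in the problem or the answer.
Target oxide masses per 250.0 lb frit:
  ZnO: 7.018% × 250.0 = 17.55 lb
  MgO: 7.137% × 250.0 = 17.84 lb
  Al2O3: 1.390% × 250.0 = 3.475 lb
  K2O: 10.26% × 250.0 = 25.65 lb
  SiO2: 67.72% × 250.0 = 169.3 lb
  B2O3: 6.478% × 250.0 = 16.20 lb
Sums-versus-targets review per the reported batch figures, relative to the basis at hand (sum by sum, the targets are met inside rounding margins):
  ZnO: 17.58·0.9980 = 17.54 lb (target 17.55 lb)
  MgO: 56.30·0.3169 = 17.84 lb (target 17.84 lb)
  Al2O3: 3.084·0.9960 + 134.3·0.003000 = 3.475 lb (target 3.475 lb)
  K2O: 37.77·0.6792 = 25.65 lb (target 25.65 lb)
  SiO2: 56.30·0.6333 + 134.3·0.9950 = 169.3 lb (target 169.3 lb)
  B2O3: 28.67·0.5648 = 16.19 lb (target 16.20 lb)
The glass-mass cross-check: whole batch net of LOI = 250.0 lb (per-oxide target masses sum to 250.0 lb; basis as stated: 250.0 lb — a pure rounding effect).
Batch total: Σ batch = 277.7 lb; Σ batch·LOI gives LOI loss = 27.71 lb; yield, glass over the total, = 90.02%.

Batch per 250.0 lb frit:
  talc: 56.30 lb
  tabular alumina: 3.084 lb
  boric acid: 28.67 lb
  zinc oxide: 17.58 lb
  K2CO3: 37.77 lb
  silica sand: 134.3 lb
Total batch = 277.7 lb; LOI loss = 27.71 lb; yield = 90.02%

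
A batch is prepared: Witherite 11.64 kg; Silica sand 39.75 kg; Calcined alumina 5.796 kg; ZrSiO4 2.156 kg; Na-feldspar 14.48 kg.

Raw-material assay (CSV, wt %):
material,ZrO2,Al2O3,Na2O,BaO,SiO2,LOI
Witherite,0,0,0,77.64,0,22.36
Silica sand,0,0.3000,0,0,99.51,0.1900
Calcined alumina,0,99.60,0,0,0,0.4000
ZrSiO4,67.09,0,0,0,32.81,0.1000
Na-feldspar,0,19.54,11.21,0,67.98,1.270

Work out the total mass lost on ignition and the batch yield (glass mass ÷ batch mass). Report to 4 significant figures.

All arithmetic carries exact precision at every stage — values along the way appear rounded to four significant digits across the worked steps. A single rounding completes each reported figure — derived quantities, including net glass mass, totals, LOI, yield, the five compositions, are carried from the batch weights for 70.93 kg of glass in full float precision, exactly as shown in either problem or answer.
Loss on ignition, line by line:
  Witherite: 11.64 × 0.2236 = 2.603 kg
  Silica sand: 39.75 × 0.001900 = 0.07552 kg
  Calcined alumina: 5.796 × 0.004000 = 0.02318 kg
  ZrSiO4: 2.156 × 0.001000 = 0.002156 kg
  Na-feldspar: 14.48 × 0.01270 = 0.1839 kg
Total LOI = 2.887 kg
Glass = batch − LOI = 73.82 − 2.887 = 70.93 kg

LOI loss = 2.887 kg; glass = 70.93 kg; yield = 96.09%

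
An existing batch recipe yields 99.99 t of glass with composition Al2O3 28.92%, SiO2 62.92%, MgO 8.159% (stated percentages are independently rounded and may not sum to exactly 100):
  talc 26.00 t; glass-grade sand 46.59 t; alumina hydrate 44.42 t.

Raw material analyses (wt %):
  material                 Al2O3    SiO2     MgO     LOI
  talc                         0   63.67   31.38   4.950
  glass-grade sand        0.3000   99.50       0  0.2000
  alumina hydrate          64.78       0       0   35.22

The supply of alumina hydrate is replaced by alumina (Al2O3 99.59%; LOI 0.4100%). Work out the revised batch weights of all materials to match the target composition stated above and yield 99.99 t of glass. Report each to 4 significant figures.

Revised batch per 99.99 t glass:
  talc: 26.00 t
  glass-grade sand: 46.59 t
  alumina: 28.90 t
Total batch = 101.5 t; LOI loss = 1.499 t

Mid-chain values are shown, rounded to 4 significant digits, as written. The working math carries full float precision from first step to last; exactly one rounding is applied to each reported value; derived quantities are recomputed from the batch weights at 99.99 t of glass at exact precision (LOI, the three compositions, glass mass, the yield, the totals) as given in question or answer.
Oxide mass targets, per 99.99 t glass:
  Al2O3: 28.92% × 99.99 = 28.92 t
  SiO2: 62.92% × 99.99 = 62.91 t
  MgO: 8.159% × 99.99 = 8.158 t
Mass-balance tally per oxide using the reported weights, versus the basis set out (summed amounts equal target values inside rounding margins):
  Al2O3: 46.59·0.003000 + 28.90·0.9959 = 28.92 t (target 28.92 t)
  SiO2: 26.00·0.6367 + 46.59·0.9950 = 62.91 t (target 62.91 t)
  MgO: 26.00·0.3138 = 8.159 t (target 8.158 t)
The glass-mass cross-check: Σ batch − LOI loss = 99.99 t (per-oxide target masses sum to 99.99 t; against the stated basis, 99.99 t — deltas are rounding alone).
Summing the batch: Σ batch = 101.5 t; ignition loss, Σ(batch × LOI) = 1.499 t; the yield ratio, glass ÷ batch: 98.52%.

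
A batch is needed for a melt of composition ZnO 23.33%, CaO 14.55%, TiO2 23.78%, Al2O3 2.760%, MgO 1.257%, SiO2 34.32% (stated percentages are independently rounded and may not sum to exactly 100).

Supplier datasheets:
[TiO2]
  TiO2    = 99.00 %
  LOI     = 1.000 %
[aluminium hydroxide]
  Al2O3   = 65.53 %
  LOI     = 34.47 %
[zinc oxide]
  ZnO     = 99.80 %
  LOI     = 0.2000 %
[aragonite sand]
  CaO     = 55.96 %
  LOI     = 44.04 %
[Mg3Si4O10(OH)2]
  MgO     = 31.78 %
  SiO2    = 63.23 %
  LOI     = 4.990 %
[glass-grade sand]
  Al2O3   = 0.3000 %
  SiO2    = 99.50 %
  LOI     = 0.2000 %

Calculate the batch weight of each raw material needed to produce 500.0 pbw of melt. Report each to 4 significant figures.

Batch per 500.0 pbw melt:
  TiO2: 120.1 pbw
  aluminium hydroxide: 20.33 pbw
  zinc oxide: 116.9 pbw
  aragonite sand: 130.0 pbw
  Mg3Si4O10(OH)2: 19.78 pbw
  glass-grade sand: 159.9 pbw
Total batch = 567.0 pbw; LOI loss = 67.00 pbw; yield = 88.18%

All arithmetic maintains exact precision at all times. Rounding to four significant figures applies to each mid-chain value as printed. Each reported figure carries a single rounding. Derived quantities (six oxide percentages, totals, net glass mass, ignition loss, yield) are rebuilt in full precision using the weight values on 500.0 pbw of glass, as set out in the question or the answer.
Oxide mass targets, per 500.0 pbw melt:
  ZnO: 23.33% × 500.0 = 116.6 pbw
  CaO: 14.55% × 500.0 = 72.75 pbw
  TiO2: 23.78% × 500.0 = 118.9 pbw
  Al2O3: 2.760% × 500.0 = 13.80 pbw
  MgO: 1.257% × 500.0 = 6.285 pbw
  SiO2: 34.32% × 500.0 = 171.6 pbw
Mass-balance tally per oxide given the weights on record, for the quoted basis mass (delivered sums recover each target given rounding of the digits):
  ZnO: 116.9·0.9980 = 116.7 pbw (target 116.6 pbw)
  CaO: 130.0·0.5596 = 72.75 pbw (target 72.75 pbw)
  TiO2: 120.1·0.9900 = 118.9 pbw (target 118.9 pbw)
  Al2O3: 20.33·0.6553 + 159.9·0.003000 = 13.80 pbw (target 13.80 pbw)
  MgO: 19.78·0.3178 = 6.286 pbw (target 6.285 pbw)
  SiO2: 19.78·0.6323 + 159.9·0.9950 = 171.6 pbw (target 171.6 pbw)
The glass-mass cross-check: batch Σ − ignition loss = 500.0 pbw (oxide target masses add up to 500.0 pbw; with the basis standing at 500.0 pbw — a pure rounding effect).
Batch total: Σ batch = 567.0 pbw; loss to ignition Σ batch·LOI = 67.00 pbw; yield = glass ÷ total batch = 88.18%.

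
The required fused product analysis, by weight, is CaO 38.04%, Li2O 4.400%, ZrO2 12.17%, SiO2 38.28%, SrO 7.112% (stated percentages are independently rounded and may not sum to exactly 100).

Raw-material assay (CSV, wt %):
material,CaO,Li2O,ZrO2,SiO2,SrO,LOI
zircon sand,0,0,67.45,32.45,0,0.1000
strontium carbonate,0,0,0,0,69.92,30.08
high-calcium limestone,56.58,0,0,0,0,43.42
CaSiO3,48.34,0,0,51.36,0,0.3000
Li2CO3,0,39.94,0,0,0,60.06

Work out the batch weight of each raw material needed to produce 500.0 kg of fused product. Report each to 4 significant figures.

Batch per 500.0 kg fused product:
  zircon sand: 90.21 kg
  strontium carbonate: 50.86 kg
  high-calcium limestone: 66.47 kg
  CaSiO3: 315.7 kg
  Li2CO3: 55.08 kg
Total batch = 578.3 kg; LOI loss = 78.28 kg; yield = 86.46%

In-progress results are printed, rounded to 4 significant digits, within the worked lines. All arithmetic holds exact precision in all steps — exactly one rounding goes into every reported result; all derived quantities (glass mass, yield, the five compositions, totals, ignition loss) are rebuilt at full float precision using the weight values per 500.0 kg of glass as written in problem or answer.
Oxide mass targets, per 500.0 kg fused product:
  CaO: 38.04% × 500.0 = 190.2 kg
  Li2O: 4.400% × 500.0 = 22.00 kg
  ZrO2: 12.17% × 500.0 = 60.85 kg
  SiO2: 38.28% × 500.0 = 191.4 kg
  SrO: 7.112% × 500.0 = 35.56 kg
A balance pass over the oxides, working from each reported weight, versus the basis set out (summed amounts equal target values once rounding is allowed for):
  CaO: 66.47·0.5658 + 315.7·0.4834 = 190.2 kg (target 190.2 kg)
  Li2O: 55.08·0.3994 = 22.00 kg (target 22.00 kg)
  ZrO2: 90.21·0.6745 = 60.85 kg (target 60.85 kg)
  SiO2: 90.21·0.3245 + 315.7·0.5136 = 191.4 kg (target 191.4 kg)
  SrO: 50.86·0.6992 = 35.56 kg (target 35.56 kg)
Mass balance on the glass: net batch after ignition = 500.0 kg (the targets, summed, come to 500.0 kg; stated basis 500.0 kg — a pure rounding effect).
Summing the batch: Σ batch = 578.3 kg; ignition loss, Σ(batch × LOI) = 78.28 kg; yield, glass over the total, = 86.46%.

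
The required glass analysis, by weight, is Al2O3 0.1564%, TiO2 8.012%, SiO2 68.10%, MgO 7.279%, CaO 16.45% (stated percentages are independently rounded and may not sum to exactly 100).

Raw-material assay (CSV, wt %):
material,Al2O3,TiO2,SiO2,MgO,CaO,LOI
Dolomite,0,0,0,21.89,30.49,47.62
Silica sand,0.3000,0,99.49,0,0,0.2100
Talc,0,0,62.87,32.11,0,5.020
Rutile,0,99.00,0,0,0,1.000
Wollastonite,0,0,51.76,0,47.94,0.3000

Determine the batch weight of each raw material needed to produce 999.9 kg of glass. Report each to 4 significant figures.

All arithmetic runs at full float precision in every operation; in-progress results are shown (rounded to four significant digits) on the page. Each reported result is rounded once only — all derived quantities (the five compositions, LOI, totals, glass mass, yield) are recomputed from the weighed amounts on 999.9 kg of glass at full precision, exactly as shown in question or answer.
Oxide mass targets, per 999.9 kg glass:
  Al2O3: 0.1564% × 999.9 = 1.564 kg
  TiO2: 8.012% × 999.9 = 80.11 kg
  SiO2: 68.10% × 999.9 = 680.9 kg
  MgO: 7.279% × 999.9 = 72.78 kg
  CaO: 16.45% × 999.9 = 164.5 kg
Balance tally, oxide-wise, from the weights as reported, for the quoted basis mass (sums match the target masses once rounding is allowed for):
  Al2O3: 521.3·0.003000 = 1.564 kg (target 1.564 kg)
  TiO2: 80.92·0.9900 = 80.11 kg (target 80.11 kg)
  SiO2: 521.3·0.9949 + 84.72·0.6287 + 210.7·0.5176 = 681.0 kg (target 680.9 kg)
  MgO: 208.2·0.2189 + 84.72·0.3211 = 72.78 kg (target 72.78 kg)
  CaO: 208.2·0.3049 + 210.7·0.4794 = 164.5 kg (target 164.5 kg)
Consistency of the glass mass: batch Σ − ignition loss = 999.9 kg (the Σ of target masses is 999.9 kg; versus the stated basis of 999.9 kg — any gap is answer rounding).
Whole-batch sum: Σ batch = 1106 kg; LOI removed, Σ of batch·LOI: 105.9 kg; yield, glass over the total, = 90.42%.

Batch per 999.9 kg glass:
  Dolomite: 208.2 kg
  Silica sand: 521.3 kg
  Talc: 84.72 kg
  Rutile: 80.92 kg
  Wollastonite: 210.7 kg
Total batch = 1106 kg; LOI loss = 105.9 kg; yield = 90.42%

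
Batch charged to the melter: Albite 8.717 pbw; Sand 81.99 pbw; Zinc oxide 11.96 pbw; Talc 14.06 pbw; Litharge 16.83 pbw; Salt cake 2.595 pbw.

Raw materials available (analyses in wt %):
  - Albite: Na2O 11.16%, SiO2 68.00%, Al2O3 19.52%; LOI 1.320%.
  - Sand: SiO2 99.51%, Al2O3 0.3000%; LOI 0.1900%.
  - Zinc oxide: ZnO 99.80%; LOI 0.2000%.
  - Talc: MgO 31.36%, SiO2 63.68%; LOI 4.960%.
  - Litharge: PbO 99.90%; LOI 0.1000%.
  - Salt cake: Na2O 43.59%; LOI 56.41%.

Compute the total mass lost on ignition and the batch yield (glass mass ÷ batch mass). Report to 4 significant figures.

Values along the way are printed rounded off to 4 significant figures alongside each step. The whole derivation keeps full precision end to end; every reported value is rounded exactly once; derived quantities, which include ignition loss, the yield, totals, glass mass, six oxide percentages, are carried at full float precision, as they appear in question or answer, using the weight values at 133.7 pbw of glass.
Loss on ignition, line by line:
  Albite: 8.717 × 0.01320 = 0.1151 pbw
  Sand: 81.99 × 0.001900 = 0.1558 pbw
  Zinc oxide: 11.96 × 0.002000 = 0.02392 pbw
  Talc: 14.06 × 0.04960 = 0.6974 pbw
  Litharge: 16.83 × 0.001000 = 0.01683 pbw
  Salt cake: 2.595 × 0.5641 = 1.464 pbw
Total LOI = 2.473 pbw
Glass = batch − LOI = 136.2 − 2.473 = 133.7 pbw

LOI loss = 2.473 pbw; glass = 133.7 pbw; yield = 98.18%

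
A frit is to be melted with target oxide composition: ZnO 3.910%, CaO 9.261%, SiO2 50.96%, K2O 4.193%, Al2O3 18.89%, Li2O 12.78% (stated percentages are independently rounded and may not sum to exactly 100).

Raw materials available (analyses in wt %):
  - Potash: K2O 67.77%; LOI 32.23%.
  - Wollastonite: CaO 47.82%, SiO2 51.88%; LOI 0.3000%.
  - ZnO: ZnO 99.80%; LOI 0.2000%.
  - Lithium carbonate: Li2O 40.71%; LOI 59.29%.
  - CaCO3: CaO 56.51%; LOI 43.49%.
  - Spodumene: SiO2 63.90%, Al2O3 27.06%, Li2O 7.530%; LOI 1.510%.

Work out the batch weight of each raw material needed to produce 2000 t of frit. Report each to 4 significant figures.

Batch per 2000 t frit:
  Potash: 123.7 t
  Wollastonite: 244.9 t
  ZnO: 78.36 t
  Lithium carbonate: 369.6 t
  CaCO3: 120.5 t
  Spodumene: 1396 t
Total batch = 2333 t; LOI loss = 333.4 t; yield = 85.71%

Intermediates are shown rounded to 4 significant figures — full float precision is maintained in all steps. Every reported number is rounded exactly once. The derived quantities (net glass mass, ignition loss, totals, yield, the six compositions) are carried using the weight values per 2000 t of glass at full float precision, exactly as shown in question or answer.
The oxide mass targets at 2000 t frit:
  ZnO: 3.910% × 2000 = 78.20 t
  CaO: 9.261% × 2000 = 185.2 t
  SiO2: 50.96% × 2000 = 1019 t
  K2O: 4.193% × 2000 = 83.86 t
  Al2O3: 18.89% × 2000 = 377.8 t
  Li2O: 12.78% × 2000 = 255.6 t
A balance pass over the oxides, from the weights as reported, per the basis as stated (each sum matches its target mass once rounding is allowed for):
  ZnO: 78.36·0.9980 = 78.20 t (target 78.20 t)
  CaO: 244.9·0.4782 + 120.5·0.5651 = 185.2 t (target 185.2 t)
  SiO2: 244.9·0.5188 + 1396·0.6390 = 1019 t (target 1019 t)
  K2O: 123.7·0.6777 = 83.83 t (target 83.86 t)
  Al2O3: 1396·0.2706 = 377.8 t (target 377.8 t)
  Li2O: 369.6·0.4071 + 1396·0.07530 = 255.6 t (target 255.6 t)
Auditing the glass mass value: total batch − LOI = 2000 t (the Σ of target masses is 2000 t; stated basis 2000 t — a pure rounding effect).
Batch total: Σ batch = 2333 t; the LOI term Σ batch·LOI equals 333.4 t; glass ÷ batch gives a yield of 85.71%.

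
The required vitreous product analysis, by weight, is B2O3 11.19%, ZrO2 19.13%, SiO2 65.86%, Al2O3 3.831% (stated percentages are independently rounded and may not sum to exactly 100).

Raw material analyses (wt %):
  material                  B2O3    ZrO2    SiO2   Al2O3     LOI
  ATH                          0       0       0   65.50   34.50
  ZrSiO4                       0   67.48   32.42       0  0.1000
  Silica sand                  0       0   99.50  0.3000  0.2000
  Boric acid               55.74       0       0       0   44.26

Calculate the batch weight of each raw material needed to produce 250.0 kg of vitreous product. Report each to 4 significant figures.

Every computation runs at full precision in every operation. Mid-chain values appear rounded off to 4 significant figures in the printout; every reported number takes a single rounding; the derived quantities are rebuilt using the weight values for 250.0 kg of glass in exact precision (LOI, the totals, glass mass, the four compositions, yield), exactly as shown in question or answer.
Per-oxide target masses for 250.0 kg vitreous product:
  B2O3: 11.19% × 250.0 = 27.98 kg
  ZrO2: 19.13% × 250.0 = 47.82 kg
  SiO2: 65.86% × 250.0 = 164.6 kg
  Al2O3: 3.831% × 250.0 = 9.578 kg
Checking each oxide sum using the reported weights, at the basis given (summed amounts equal target values exact up to rounding of places):
  B2O3: 50.19·0.5574 = 27.98 kg (target 27.98 kg)
  ZrO2: 70.87·0.6748 = 47.82 kg (target 47.82 kg)
  SiO2: 70.87·0.3242 + 142.4·0.9950 = 164.7 kg (target 164.6 kg)
  Al2O3: 13.97·0.6550 + 142.4·0.003000 = 9.578 kg (target 9.578 kg)
Consistency of the glass mass: batch Σ − ignition loss = 250.0 kg (the Σ of target masses is 250.0 kg; versus the stated basis of 250.0 kg — any gap is answer rounding).
Batch grand total — Σ batch = 277.4 kg; Σ batch·LOI gives LOI loss = 27.39 kg; yield, glass over the total, = 90.13%.

Batch per 250.0 kg vitreous product:
  ATH: 13.97 kg
  ZrSiO4: 70.87 kg
  Silica sand: 142.4 kg
  Boric acid: 50.19 kg
Total batch = 277.4 kg; LOI loss = 27.39 kg; yield = 90.13%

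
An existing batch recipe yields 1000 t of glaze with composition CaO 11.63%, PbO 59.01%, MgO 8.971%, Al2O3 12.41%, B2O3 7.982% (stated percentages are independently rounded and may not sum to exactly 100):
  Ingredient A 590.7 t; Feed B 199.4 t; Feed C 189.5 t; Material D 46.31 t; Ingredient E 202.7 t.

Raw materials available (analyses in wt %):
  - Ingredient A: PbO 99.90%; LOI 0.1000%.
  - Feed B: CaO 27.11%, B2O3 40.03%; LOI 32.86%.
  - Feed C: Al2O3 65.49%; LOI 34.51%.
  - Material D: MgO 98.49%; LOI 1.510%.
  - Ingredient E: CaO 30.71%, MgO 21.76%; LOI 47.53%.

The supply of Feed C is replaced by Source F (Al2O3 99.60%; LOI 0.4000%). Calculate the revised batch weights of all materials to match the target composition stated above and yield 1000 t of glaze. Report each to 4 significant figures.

The intermediate values are displayed (rounded to 4 significant figures) between the steps — all arithmetic runs at full precision at every stage — a single rounding produces each reported value. All derived quantities, which include glass mass, yield, ignition loss, the five compositions, the totals, are computed in full float precision, as quoted within the question or the answer, starting from the weights at 1000 t of glass.
Oxide-by-oxide targets in 1000 t glaze:
  CaO: 11.63% × 1000 = 116.3 t
  PbO: 59.01% × 1000 = 590.1 t
  MgO: 8.971% × 1000 = 89.71 t
  Al2O3: 12.41% × 1000 = 124.1 t
  B2O3: 7.982% × 1000 = 79.82 t
Checking each oxide sum per the reported batch figures, on the stated basis (summed amounts equal target values within answer rounding):
  CaO: 199.4·0.2711 + 202.7·0.3071 = 116.3 t (target 116.3 t)
  PbO: 590.7·0.9990 = 590.1 t (target 590.1 t)
  MgO: 46.31·0.9849 + 202.7·0.2176 = 89.72 t (target 89.71 t)
  Al2O3: 124.6·0.9960 = 124.1 t (target 124.1 t)
  B2O3: 199.4·0.4003 = 79.82 t (target 79.82 t)
Auditing the glass mass value: batch Σ − ignition loss = 1000 t (per-oxide target masses sum to 1000 t; the stated basis being 1000 t — deltas are rounding alone).
Summing the batch: Σ batch = 1164 t; Σ batch·LOI gives LOI loss = 163.7 t; yield, glass over the total, = 85.94%.

Revised batch per 1000 t glaze:
  Ingredient A: 590.7 t
  Feed B: 199.4 t
  Source F: 124.6 t
  Material D: 46.31 t
  Ingredient E: 202.7 t
Total batch = 1164 t; LOI loss = 163.7 t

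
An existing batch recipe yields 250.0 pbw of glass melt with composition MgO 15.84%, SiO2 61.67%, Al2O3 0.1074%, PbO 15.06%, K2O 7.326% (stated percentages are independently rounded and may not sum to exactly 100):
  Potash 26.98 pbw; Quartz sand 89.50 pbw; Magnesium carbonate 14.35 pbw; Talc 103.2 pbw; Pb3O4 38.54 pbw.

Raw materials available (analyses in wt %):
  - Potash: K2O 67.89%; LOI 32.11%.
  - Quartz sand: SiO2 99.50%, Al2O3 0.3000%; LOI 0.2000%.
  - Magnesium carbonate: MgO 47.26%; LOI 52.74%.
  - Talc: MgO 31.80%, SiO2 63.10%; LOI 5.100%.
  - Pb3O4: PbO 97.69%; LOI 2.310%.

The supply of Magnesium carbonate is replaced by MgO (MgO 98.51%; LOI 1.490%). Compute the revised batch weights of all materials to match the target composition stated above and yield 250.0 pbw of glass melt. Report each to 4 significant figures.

Working values appear rounded to 4 significant figures between the steps; the working math carries exact precision in every operation. Exactly one rounding lands on each reported figure. All derived quantities (glass mass, totals, the five compositions, ignition loss, yield) are rebuilt starting from the weights on 250.0 pbw of glass at full float precision, as quoted within the problem or the answer.
Oxide-by-oxide targets in 250.0 pbw glass melt:
  MgO: 15.84% × 250.0 = 39.60 pbw
  SiO2: 61.67% × 250.0 = 154.2 pbw
  Al2O3: 0.1074% × 250.0 = 0.2685 pbw
  PbO: 15.06% × 250.0 = 37.65 pbw
  K2O: 7.326% × 250.0 = 18.32 pbw
Sums-versus-targets review working from each reported weight, versus the basis set out (sums match the target masses up to rounding of the answer):
  MgO: 6.883·0.9851 + 103.2·0.3180 = 39.60 pbw (target 39.60 pbw)
  SiO2: 89.50·0.9950 + 103.2·0.6310 = 154.2 pbw (target 154.2 pbw)
  Al2O3: 89.50·0.003000 = 0.2685 pbw (target 0.2685 pbw)
  PbO: 38.54·0.9769 = 37.65 pbw (target 37.65 pbw)
  K2O: 26.98·0.6789 = 18.32 pbw (target 18.32 pbw)
Glass-mass bookkeeping: batch total minus LOI = 250.0 pbw (oxide target masses add up to 250.0 pbw; versus the stated basis of 250.0 pbw — rounding explains the deltas).
Total batch = Σ batch = 265.1 pbw; Σ batch·LOI gives LOI loss = 15.10 pbw; yield = glass ÷ total batch = 94.30%.

Revised batch per 250.0 pbw glass melt:
  Potash: 26.98 pbw
  Quartz sand: 89.50 pbw
  MgO: 6.883 pbw
  Talc: 103.2 pbw
  Pb3O4: 38.54 pbw
Total batch = 265.1 pbw; LOI loss = 15.10 pbw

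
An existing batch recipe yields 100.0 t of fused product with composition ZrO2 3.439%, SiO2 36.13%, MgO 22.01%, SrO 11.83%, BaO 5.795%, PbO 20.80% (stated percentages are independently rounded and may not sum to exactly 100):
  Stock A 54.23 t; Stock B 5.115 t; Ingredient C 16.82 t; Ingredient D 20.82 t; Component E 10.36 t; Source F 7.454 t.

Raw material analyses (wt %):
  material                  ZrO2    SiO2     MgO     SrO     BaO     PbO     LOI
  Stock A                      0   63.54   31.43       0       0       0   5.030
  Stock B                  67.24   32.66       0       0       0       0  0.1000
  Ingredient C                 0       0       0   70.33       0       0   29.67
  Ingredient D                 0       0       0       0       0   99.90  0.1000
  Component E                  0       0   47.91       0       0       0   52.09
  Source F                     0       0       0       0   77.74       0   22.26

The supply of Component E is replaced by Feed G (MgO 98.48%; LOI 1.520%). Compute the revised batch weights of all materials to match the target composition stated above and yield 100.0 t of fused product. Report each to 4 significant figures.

Revised batch per 100.0 t fused product:
  Stock A: 54.23 t
  Stock B: 5.115 t
  Ingredient C: 16.82 t
  Ingredient D: 20.82 t
  Feed G: 5.041 t
  Source F: 7.454 t
Total batch = 109.5 t; LOI loss = 9.480 t

Full float precision is carried in all steps. In-progress results are displayed rounded off to 4 significant digits on the page; every reported result is rounded once only; derived quantities, which include net glass mass, the totals, the yield, the six compositions, LOI, are recomputed at full precision, exactly as shown in the problem or answer text, using the weight values per 100.0 t of glass.
Oxide-by-oxide targets in 100.0 t fused product:
  ZrO2: 3.439% × 100.0 = 3.439 t
  SiO2: 36.13% × 100.0 = 36.13 t
  MgO: 22.01% × 100.0 = 22.01 t
  SrO: 11.83% × 100.0 = 11.83 t
  BaO: 5.795% × 100.0 = 5.795 t
  PbO: 20.80% × 100.0 = 20.80 t
Verifying the oxide balance given the weights on record, per the basis as stated (every target is met by its sum given rounding of the digits):
  ZrO2: 5.115·0.6724 = 3.439 t (target 3.439 t)
  SiO2: 54.23·0.6354 + 5.115·0.3266 = 36.13 t (target 36.13 t)
  MgO: 54.23·0.3143 + 5.041·0.9848 = 22.01 t (target 22.01 t)
  SrO: 16.82·0.7033 = 11.83 t (target 11.83 t)
  BaO: 7.454·0.7774 = 5.795 t (target 5.795 t)
  PbO: 20.82·0.9990 = 20.80 t (target 20.80 t)
Auditing the glass mass value: whole batch net of LOI = 100.0 t (the targets, summed, come to 100.0 t; versus the stated basis of 100.0 t — differing by rounding only).
Batch total: Σ batch = 109.5 t; loss to ignition Σ batch·LOI = 9.480 t; as yield: glass ÷ batch → 91.34%.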